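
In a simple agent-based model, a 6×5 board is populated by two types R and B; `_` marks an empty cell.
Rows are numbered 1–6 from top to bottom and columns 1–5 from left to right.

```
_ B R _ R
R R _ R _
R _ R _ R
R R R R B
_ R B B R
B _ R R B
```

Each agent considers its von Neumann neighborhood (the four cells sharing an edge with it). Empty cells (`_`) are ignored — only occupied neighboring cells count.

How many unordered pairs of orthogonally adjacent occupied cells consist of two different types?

Scan each occupied cell's neighbors to the right and below so each pair is counted once.
Row 1: B(1,2)–R(1,3)≠ B(1,2)–R(2,2)≠  → 2/2 unlike.
Row 2: R(2,1)–R(2,2)= R(2,1)–R(3,1)=  → 0/2 unlike.
Row 3: R(3,1)–R(4,1)= R(3,3)–R(4,3)= R(3,5)–B(4,5)≠  → 1/3 unlike.
Row 4: R(4,1)–R(4,2)= R(4,2)–R(4,3)= R(4,2)–R(5,2)= R(4,3)–R(4,4)= R(4,3)–B(5,3)≠ R(4,4)–B(4,5)≠ R(4,4)–B(5,4)≠ B(4,5)–R(5,5)≠  → 4/8 unlike.
Row 5: R(5,2)–B(5,3)≠ B(5,3)–B(5,4)= B(5,3)–R(6,3)≠ B(5,4)–R(5,5)≠ B(5,4)–R(6,4)≠ R(5,5)–B(6,5)≠  → 5/6 unlike.
Row 6: R(6,3)–R(6,4)= R(6,4)–B(6,5)≠  → 1/2 unlike.
Total adjacent occupied pairs: 23; unlike-type pairs: 13.

13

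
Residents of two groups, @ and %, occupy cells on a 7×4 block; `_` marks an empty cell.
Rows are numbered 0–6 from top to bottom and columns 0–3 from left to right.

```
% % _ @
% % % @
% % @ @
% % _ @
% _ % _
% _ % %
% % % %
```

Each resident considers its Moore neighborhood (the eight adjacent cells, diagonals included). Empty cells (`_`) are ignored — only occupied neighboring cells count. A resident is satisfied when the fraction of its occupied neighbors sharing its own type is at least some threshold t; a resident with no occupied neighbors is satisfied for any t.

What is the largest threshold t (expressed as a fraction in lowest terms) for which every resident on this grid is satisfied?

(0,0)% 3/3
(0,1)% 4/4
(0,3)@ 1/2
(1,0)% 5/5
(1,1)% 6/7
(1,2)% 3/7
(1,3)@ 3/4
(2,0)% 5/5
(2,1)% 6/7
(2,2)@ 3/7
(2,3)@ 3/4
(3,0)% 4/4
(3,1)% 5/6
(3,3)@ 2/3
(4,0)% 3/3
(4,2)% 3/4
(5,0)% 3/3
(5,2)% 5/5
(5,3)% 4/4
(6,0)% 2/2
(6,1)% 4/4
(6,2)% 4/4
(6,3)% 3/3
The smallest same-type fraction is 3/7 at (1,2), which reduces to 3/7. Any threshold above that leaves this resident unsatisfied.

3/7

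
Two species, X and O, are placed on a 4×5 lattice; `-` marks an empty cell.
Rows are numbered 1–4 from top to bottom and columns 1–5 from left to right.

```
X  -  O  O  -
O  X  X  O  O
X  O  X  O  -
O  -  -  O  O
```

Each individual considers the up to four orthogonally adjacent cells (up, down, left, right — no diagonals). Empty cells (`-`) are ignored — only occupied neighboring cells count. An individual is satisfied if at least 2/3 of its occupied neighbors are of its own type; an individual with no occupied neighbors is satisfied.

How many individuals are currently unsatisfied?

(1,1)X 0/1 not
(1,3)O 1/2 not
(1,4)O 2/2 satisfied
(2,1)O 0/3 not
(2,2)X 1/3 not
(2,3)X 2/4 not
(2,4)O 3/4 satisfied
(2,5)O 1/1 satisfied
(3,1)X 0/3 not
(3,2)O 0/3 not
(3,3)X 1/3 not
(3,4)O 2/3 satisfied
(4,1)O 0/1 not
(4,4)O 2/2 satisfied
(4,5)O 1/1 satisfied
Unsatisfied: (1,1), (1,3), (2,1), (2,2), (2,3), (3,1), (3,2), (3,3), (4,1) — 9 in total.

9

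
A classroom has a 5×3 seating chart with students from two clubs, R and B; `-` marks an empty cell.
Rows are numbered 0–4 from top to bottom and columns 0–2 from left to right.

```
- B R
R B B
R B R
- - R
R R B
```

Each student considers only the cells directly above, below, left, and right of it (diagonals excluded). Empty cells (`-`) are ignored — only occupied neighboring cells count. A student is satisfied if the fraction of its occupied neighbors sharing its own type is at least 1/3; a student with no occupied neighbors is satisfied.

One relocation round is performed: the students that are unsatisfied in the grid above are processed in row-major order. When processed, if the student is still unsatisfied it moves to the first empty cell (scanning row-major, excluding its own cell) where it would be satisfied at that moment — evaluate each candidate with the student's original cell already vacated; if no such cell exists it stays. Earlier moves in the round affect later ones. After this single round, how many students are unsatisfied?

0

Initially unsatisfied (in order): (0,2), (4,2).
  (0,2) → (0,0).
  (4,2) → (0,2).
Resulting grid:
R B B
R B B
R B R
- - R
R R -
All satisfied now.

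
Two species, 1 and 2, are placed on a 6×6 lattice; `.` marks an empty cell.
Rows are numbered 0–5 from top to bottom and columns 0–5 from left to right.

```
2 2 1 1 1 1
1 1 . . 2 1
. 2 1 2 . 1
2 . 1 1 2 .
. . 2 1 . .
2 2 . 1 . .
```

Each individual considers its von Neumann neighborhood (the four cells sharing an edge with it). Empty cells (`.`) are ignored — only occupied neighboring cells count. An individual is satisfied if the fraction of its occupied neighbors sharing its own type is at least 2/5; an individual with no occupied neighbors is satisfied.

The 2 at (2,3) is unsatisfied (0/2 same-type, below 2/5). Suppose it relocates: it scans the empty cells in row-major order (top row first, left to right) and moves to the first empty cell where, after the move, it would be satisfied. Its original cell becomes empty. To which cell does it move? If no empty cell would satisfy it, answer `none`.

Vacating (2,3). Empty cells in order:
  (1,2): 0/3 same-type → still unsatisfied.
  (1,3): 1/2 same-type → satisfied — stop here.

(1,3)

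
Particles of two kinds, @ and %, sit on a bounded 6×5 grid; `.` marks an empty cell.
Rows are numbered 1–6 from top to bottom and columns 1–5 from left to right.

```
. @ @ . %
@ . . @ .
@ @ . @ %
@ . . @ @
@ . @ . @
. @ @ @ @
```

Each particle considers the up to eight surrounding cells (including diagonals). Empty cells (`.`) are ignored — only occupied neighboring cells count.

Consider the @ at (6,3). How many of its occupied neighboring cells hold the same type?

Occupied neighbors of (6,3): (5,3)=@, (6,2)=@, (6,4)=@.
Same type (@): 3 of 3.

3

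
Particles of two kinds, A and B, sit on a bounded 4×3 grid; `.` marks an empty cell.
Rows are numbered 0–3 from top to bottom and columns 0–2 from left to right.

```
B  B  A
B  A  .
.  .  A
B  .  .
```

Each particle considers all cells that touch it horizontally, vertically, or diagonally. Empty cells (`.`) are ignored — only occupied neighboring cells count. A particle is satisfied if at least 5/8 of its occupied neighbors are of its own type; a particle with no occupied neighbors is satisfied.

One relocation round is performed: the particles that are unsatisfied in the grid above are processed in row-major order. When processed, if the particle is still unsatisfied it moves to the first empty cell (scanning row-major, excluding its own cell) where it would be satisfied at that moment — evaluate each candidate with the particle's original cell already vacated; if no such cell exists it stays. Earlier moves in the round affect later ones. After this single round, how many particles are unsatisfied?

Initially unsatisfied (in order): (0,1), (0,2), (1,1).
  (0,1) → (2,0).
  (0,2): now satisfied by earlier moves; stays.
  (1,1) → (1,2).
Resulting grid:
B . A
B . A
B . A
B . .
All satisfied now.

0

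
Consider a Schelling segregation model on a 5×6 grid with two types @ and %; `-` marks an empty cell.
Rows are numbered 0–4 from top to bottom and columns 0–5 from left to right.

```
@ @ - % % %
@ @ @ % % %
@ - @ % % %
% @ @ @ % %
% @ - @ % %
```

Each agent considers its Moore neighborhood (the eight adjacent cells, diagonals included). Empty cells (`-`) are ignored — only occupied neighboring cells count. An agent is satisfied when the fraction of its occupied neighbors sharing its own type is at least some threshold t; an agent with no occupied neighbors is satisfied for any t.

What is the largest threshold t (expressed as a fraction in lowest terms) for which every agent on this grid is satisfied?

1/4

Row 0: (0,0)@ 3/3 · (0,1)@ 4/4 · (0,3)% 3/4 · (0,4)% 5/5 · (0,5)% 3/3
Row 1: (1,0)@ 4/4 · (1,1)@ 6/6 · (1,2)@ 3/6 · (1,3)% 5/7 · (1,4)% 8/8 · (1,5)% 5/5
Row 2: (2,0)@ 3/4 · (2,2)@ 5/7 · (2,3)% 4/8 · (2,4)% 7/8 · (2,5)% 5/5
Row 3: (3,0)% 1/4 · (3,1)@ 4/6 · (3,2)@ 5/6 · (3,3)@ 3/7 · (3,4)% 6/8 · (3,5)% 5/5
Row 4: (4,0)% 1/3 · (4,1)@ 2/4 · (4,3)@ 2/4 · (4,4)% 3/5 · (4,5)% 3/3
The smallest same-type fraction is 1/4 at (3,0), which reduces to 1/4. Any threshold above that leaves this agent unsatisfied.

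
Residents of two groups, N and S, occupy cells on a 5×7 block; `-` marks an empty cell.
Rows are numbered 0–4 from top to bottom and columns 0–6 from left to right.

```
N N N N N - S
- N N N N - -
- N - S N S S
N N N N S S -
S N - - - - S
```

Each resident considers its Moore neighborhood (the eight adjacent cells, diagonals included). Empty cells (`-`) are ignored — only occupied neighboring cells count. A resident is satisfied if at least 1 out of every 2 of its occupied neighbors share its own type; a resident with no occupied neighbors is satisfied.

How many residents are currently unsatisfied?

(0,0)N 2/2 ok
(0,1)N 4/4 ok
(0,2)N 5/5 ok
(0,3)N 5/5 ok
(0,4)N 3/3 ok
(0,6)S 0/0 ok
(1,1)N 5/5 ok
(1,2)N 6/7 ok
(1,3)N 6/7 ok
(1,4)N 4/6 ok
(2,1)N 5/5 ok
(2,3)S 1/7 unhappy
(2,4)N 3/7 unhappy
(2,5)S 3/5 ok
(2,6)S 2/2 ok
(3,0)N 3/4 ok
(3,1)N 4/5 ok
(3,2)N 4/5 ok
(3,3)N 2/4 ok
(3,4)S 3/5 ok
(3,5)S 4/5 ok
(4,0)S 0/3 unhappy
(4,1)N 3/4 ok
(4,6)S 1/1 ok
Unsatisfied: (2,3), (2,4), (4,0) — 3 in total.

3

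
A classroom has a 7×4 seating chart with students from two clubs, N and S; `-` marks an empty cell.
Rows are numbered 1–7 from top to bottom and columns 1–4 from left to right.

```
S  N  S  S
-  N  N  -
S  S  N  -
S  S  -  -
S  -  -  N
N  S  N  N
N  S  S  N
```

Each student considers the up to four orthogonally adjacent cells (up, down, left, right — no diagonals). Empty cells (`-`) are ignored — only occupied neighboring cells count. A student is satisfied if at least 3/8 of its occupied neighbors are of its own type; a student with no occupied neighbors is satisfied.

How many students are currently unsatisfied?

7

(1,1)S 0/1 not
(1,2)N 1/3 not
(1,3)S 1/3 not
(1,4)S 1/1 satisfied
(2,2)N 2/3 satisfied
(2,3)N 2/3 satisfied
(3,1)S 2/2 satisfied
(3,2)S 2/4 satisfied
(3,3)N 1/2 satisfied
(4,1)S 3/3 satisfied
(4,2)S 2/2 satisfied
(5,1)S 1/2 satisfied
(5,4)N 1/1 satisfied
(6,1)N 1/3 not
(6,2)S 1/3 not
(6,3)N 1/3 not
(6,4)N 3/3 satisfied
(7,1)N 1/2 satisfied
(7,2)S 2/3 satisfied
(7,3)S 1/3 not
(7,4)N 1/2 satisfied
Unsatisfied: (1,1), (1,2), (1,3), (6,1), (6,2), (6,3), (7,3) — 7 in total.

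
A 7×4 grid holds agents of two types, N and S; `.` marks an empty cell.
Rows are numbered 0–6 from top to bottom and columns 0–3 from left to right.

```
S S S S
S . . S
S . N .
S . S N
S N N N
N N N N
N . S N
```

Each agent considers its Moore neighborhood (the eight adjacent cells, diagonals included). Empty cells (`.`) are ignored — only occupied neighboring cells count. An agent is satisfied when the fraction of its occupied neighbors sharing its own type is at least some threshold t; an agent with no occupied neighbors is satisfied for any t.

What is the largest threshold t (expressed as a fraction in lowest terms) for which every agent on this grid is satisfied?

0/1

Row 0: (0,0)S 2/2 · (0,1)S 3/3 · (0,2)S 3/3 · (0,3)S 2/2
Row 1: (1,0)S 3/3 · (1,3)S 2/3
Row 2: (2,0)S 2/2 · (2,2)N 1/3
Row 3: (3,0)S 2/3 · (3,2)S 0/5 · (3,3)N 3/4
Row 4: (4,0)S 1/4 · (4,1)N 4/7 · (4,2)N 6/7 · (4,3)N 4/5
Row 5: (5,0)N 3/4 · (5,1)N 5/7 · (5,2)N 6/7 · (5,3)N 4/5
Row 6: (6,0)N 2/2 · (6,2)S 0/4 · (6,3)N 2/3
The smallest same-type fraction is 0/5 at (3,2), which reduces to 0/1. Any threshold above that leaves this agent unsatisfied.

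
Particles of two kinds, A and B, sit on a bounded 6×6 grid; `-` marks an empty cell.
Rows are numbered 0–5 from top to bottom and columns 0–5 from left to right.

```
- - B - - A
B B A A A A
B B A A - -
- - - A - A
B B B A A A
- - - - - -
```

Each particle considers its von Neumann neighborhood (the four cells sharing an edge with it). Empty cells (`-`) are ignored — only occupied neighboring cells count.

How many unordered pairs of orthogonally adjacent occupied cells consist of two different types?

4

Scan each occupied cell's neighbors to the right and below so each pair is counted once.
Row 0: B(0,2)–A(1,2)≠ A(0,5)–A(1,5)=  → 1/2 unlike.
Row 1: B(1,0)–B(1,1)= B(1,0)–B(2,0)= B(1,1)–A(1,2)≠ B(1,1)–B(2,1)= A(1,2)–A(1,3)= A(1,2)–A(2,2)= A(1,3)–A(1,4)= A(1,3)–A(2,3)= A(1,4)–A(1,5)=  → 1/9 unlike.
Row 2: B(2,0)–B(2,1)= B(2,1)–A(2,2)≠ A(2,2)–A(2,3)= A(2,3)–A(3,3)=  → 1/4 unlike.
Row 3: A(3,3)–A(4,3)= A(3,5)–A(4,5)=  → 0/2 unlike.
Row 4: B(4,0)–B(4,1)= B(4,1)–B(4,2)= B(4,2)–A(4,3)≠ A(4,3)–A(4,4)= A(4,4)–A(4,5)=  → 1/5 unlike.
Total adjacent occupied pairs: 22; unlike-type pairs: 4.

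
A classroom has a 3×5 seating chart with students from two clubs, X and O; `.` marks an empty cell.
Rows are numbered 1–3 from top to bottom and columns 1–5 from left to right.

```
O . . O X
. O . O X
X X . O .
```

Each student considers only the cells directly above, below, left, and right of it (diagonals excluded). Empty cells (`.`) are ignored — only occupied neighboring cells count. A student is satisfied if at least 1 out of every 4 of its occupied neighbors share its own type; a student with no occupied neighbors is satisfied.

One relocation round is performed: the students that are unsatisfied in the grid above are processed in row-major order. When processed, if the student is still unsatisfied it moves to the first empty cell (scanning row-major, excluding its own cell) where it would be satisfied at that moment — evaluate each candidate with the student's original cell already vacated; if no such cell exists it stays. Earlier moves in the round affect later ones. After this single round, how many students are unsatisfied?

Initially unsatisfied (in order): (2,2).
  (2,2) → (1,2).
Resulting grid:
O O . O X
. . . O X
X X . O .
All satisfied now.

0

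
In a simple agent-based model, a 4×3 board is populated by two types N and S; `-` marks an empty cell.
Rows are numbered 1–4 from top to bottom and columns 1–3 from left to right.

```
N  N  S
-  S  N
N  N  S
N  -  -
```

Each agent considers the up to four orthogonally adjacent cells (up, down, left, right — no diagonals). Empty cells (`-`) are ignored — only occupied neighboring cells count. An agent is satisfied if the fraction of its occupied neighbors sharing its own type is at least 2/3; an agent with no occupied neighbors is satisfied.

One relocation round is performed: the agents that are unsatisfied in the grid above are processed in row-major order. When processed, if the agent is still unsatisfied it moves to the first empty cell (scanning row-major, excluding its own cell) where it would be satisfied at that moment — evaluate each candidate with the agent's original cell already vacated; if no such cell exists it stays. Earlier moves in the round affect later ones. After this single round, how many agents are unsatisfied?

Initially unsatisfied (in order): (1,2), (1,3), (2,2), (2,3), (3,2), (3,3).
  (1,2) → (2,1).
  (1,3) → (4,3).
  (2,2): no empty cell satisfies it; stays.
  (2,3) → (1,3).
  (3,2) → (1,2).
  (3,3): now satisfied by earlier moves; stays.
Resulting grid:
N N N
N S -
N - S
N - S
Unsatisfied now: (2,2).

1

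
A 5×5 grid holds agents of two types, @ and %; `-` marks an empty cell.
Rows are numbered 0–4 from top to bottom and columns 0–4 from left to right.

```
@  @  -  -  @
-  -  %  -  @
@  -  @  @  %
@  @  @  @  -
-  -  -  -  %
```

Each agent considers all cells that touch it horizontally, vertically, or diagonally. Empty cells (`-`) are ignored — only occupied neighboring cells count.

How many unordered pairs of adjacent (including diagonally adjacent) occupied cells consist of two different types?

Scan each occupied cell's neighbors to the right and below (and the two forward diagonals) so each pair is counted once.
From row 0: 1 unlike of 3 pairs (running 1/3).
From row 1: 3 unlike of 4 pairs (running 4/7).
From row 2: 2 unlike of 10 pairs (running 6/17).
From row 3: 1 unlike of 4 pairs (running 7/21).
Total adjacent occupied pairs: 21; unlike-type pairs: 7.

7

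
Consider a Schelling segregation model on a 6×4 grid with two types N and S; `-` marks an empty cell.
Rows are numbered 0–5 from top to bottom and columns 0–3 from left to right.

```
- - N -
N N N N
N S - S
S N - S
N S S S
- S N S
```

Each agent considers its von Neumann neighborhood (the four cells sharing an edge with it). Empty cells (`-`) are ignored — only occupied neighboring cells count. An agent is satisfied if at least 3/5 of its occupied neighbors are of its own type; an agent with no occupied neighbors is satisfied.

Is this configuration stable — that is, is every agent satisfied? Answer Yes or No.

Row 0: (0,2)N 1/1 ✓
Row 1: (1,0)N 2/2 ✓ · (1,1)N 2/3 ✓ · (1,2)N 3/3 ✓ · (1,3)N 1/2 ✗
Row 2: (2,0)N 1/3 ✗ · (2,1)S 0/3 ✗ · (2,3)S 1/2 ✗
Row 3: (3,0)S 0/3 ✗ · (3,1)N 0/3 ✗ · (3,3)S 2/2 ✓
Row 4: (4,0)N 0/2 ✗ · (4,1)S 2/4 ✗ · (4,2)S 2/3 ✓ · (4,3)S 3/3 ✓
Row 5: (5,1)S 1/2 ✗ · (5,2)N 0/3 ✗ · (5,3)S 1/2 ✗
For instance (1,3) has only 1/2 same-type neighbors, below 3/5.

No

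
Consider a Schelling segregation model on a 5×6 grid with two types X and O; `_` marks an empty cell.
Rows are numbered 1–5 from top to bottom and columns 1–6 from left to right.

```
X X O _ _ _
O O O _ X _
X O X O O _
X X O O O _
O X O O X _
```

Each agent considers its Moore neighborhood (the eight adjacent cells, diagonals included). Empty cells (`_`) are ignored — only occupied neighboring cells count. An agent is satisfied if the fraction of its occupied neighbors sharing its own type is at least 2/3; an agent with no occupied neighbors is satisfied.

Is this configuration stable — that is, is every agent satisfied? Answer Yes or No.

No

Row 1: (1,1)X 1/3 not · (1,2)X 1/5 not · (1,3)O 2/3 satisfied
Row 2: (2,1)O 2/5 not · (2,2)O 4/8 not · (2,3)O 4/6 satisfied · (2,5)X 0/2 not
Row 3: (3,1)X 2/5 not · (3,2)O 4/8 not · (3,3)X 1/7 not · (3,4)O 5/7 satisfied · (3,5)O 3/4 satisfied
Row 4: (4,1)X 3/5 not · (4,2)X 4/8 not · (4,3)O 5/8 not · (4,4)O 6/8 satisfied · (4,5)O 4/5 satisfied
Row 5: (5,1)O 0/3 not · (5,2)X 2/5 not · (5,3)O 3/5 not · (5,4)O 4/5 satisfied · (5,5)X 0/3 not
For instance (1,1) has only 1/3 same-type neighbors, below 2/3.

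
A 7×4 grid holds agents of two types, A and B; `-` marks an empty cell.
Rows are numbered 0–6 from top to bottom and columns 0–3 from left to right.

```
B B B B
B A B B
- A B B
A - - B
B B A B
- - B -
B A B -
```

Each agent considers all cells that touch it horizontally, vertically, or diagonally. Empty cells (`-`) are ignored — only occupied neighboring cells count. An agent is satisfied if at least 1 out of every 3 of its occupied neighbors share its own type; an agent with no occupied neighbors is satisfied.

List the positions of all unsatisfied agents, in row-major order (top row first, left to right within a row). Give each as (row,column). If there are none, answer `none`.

(1,1), (4,2), (6,0), (6,1)

(0,0)B 2/3 satisfied
(0,1)B 4/5 satisfied
(0,2)B 4/5 satisfied
(0,3)B 3/3 satisfied
(1,0)B 2/4 satisfied
(1,1)A 1/7 not
(1,2)B 6/8 satisfied
(1,3)B 5/5 satisfied
(2,1)A 2/5 satisfied
(2,2)B 4/6 satisfied
(2,3)B 4/4 satisfied
(3,0)A 1/3 satisfied
(3,3)B 3/4 satisfied
(4,0)B 1/2 satisfied
(4,1)B 2/4 satisfied
(4,2)A 0/4 not
(4,3)B 2/3 satisfied
(5,2)B 3/5 satisfied
(6,0)B 0/1 not
(6,1)A 0/3 not
(6,2)B 1/2 satisfied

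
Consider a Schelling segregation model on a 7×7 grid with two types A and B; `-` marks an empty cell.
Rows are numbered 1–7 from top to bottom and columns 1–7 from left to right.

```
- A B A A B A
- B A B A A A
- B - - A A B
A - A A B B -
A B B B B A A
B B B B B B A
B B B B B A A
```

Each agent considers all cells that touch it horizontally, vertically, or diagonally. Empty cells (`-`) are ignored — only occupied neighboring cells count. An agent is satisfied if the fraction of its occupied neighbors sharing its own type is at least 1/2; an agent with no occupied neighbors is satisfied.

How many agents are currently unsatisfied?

16

Row 1: (1,2)A 1/3 ✗ · (1,3)B 2/5 ✗ · (1,4)A 3/5 ✓ · (1,5)A 3/5 ✓ · (1,6)B 0/5 ✗ · (1,7)A 2/3 ✓
Row 2: (2,2)B 2/4 ✓ · (2,3)A 2/6 ✗ · (2,4)B 1/6 ✗ · (2,5)A 5/7 ✓ · (2,6)A 6/8 ✓ · (2,7)A 3/5 ✓
Row 3: (3,2)B 1/4 ✗ · (3,5)A 4/7 ✓ · (3,6)A 4/7 ✓ · (3,7)B 1/4 ✗
Row 4: (4,1)A 1/3 ✗ · (4,3)A 1/5 ✗ · (4,4)A 2/6 ✗ · (4,5)B 3/7 ✗ · (4,6)B 3/7 ✗
Row 5: (5,1)A 1/4 ✗ · (5,2)B 4/7 ✓ · (5,3)B 5/7 ✓ · (5,4)B 6/8 ✓ · (5,5)B 6/8 ✓ · (5,6)A 2/7 ✗ · (5,7)A 2/4 ✓
Row 6: (6,1)B 4/5 ✓ · (6,2)B 7/8 ✓ · (6,3)B 8/8 ✓ · (6,4)B 8/8 ✓ · (6,5)B 6/8 ✓ · (6,6)B 3/8 ✗ · (6,7)A 4/5 ✓
Row 7: (7,1)B 3/3 ✓ · (7,2)B 5/5 ✓ · (7,3)B 5/5 ✓ · (7,4)B 5/5 ✓ · (7,5)B 4/5 ✓ · (7,6)A 2/5 ✗ · (7,7)A 2/3 ✓
Unsatisfied: (1,2), (1,3), (1,6), (2,3), (2,4), (3,2), (3,7), (4,1), (4,3), (4,4), (4,5), (4,6), (5,1), (5,6), (6,6), (7,6) — 16 in total.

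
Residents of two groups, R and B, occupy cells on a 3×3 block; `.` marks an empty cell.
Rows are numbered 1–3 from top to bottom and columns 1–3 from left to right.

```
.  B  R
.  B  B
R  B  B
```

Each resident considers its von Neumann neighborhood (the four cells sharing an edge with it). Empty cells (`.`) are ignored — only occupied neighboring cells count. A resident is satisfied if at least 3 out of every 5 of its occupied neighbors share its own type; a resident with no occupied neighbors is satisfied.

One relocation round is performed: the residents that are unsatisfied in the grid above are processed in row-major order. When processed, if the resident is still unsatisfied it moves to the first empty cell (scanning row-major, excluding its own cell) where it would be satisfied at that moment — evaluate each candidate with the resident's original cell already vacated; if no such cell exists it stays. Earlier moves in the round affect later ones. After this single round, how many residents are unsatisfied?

Initially unsatisfied (in order): (1,2), (1,3), (3,1).
  (1,2) → (1,1).
  (1,3): no empty cell satisfies it; stays.
  (3,1): no empty cell satisfies it; stays.
Resulting grid:
B . R
. B B
R B B
Unsatisfied now: (1,3), (3,1).

2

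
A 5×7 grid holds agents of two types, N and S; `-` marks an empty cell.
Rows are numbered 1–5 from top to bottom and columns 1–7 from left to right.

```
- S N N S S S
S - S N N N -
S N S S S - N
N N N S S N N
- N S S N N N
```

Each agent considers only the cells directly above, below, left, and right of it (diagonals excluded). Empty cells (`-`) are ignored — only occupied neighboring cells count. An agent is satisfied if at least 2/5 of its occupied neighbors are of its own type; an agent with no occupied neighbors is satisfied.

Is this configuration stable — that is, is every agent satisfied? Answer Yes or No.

No

Row 1: (1,2)S 0/1 unhappy · (1,3)N 1/3 unhappy · (1,4)N 2/3 ok · (1,5)S 1/3 unhappy · (1,6)S 2/3 ok · (1,7)S 1/1 ok
Row 2: (2,1)S 1/1 ok · (2,3)S 1/3 unhappy · (2,4)N 2/4 ok · (2,5)N 2/4 ok · (2,6)N 1/2 ok
Row 3: (3,1)S 1/3 unhappy · (3,2)N 1/3 unhappy · (3,3)S 2/4 ok · (3,4)S 3/4 ok · (3,5)S 2/3 ok · (3,7)N 1/1 ok
Row 4: (4,1)N 1/2 ok · (4,2)N 4/4 ok · (4,3)N 1/4 unhappy · (4,4)S 3/4 ok · (4,5)S 2/4 ok · (4,6)N 2/3 ok · (4,7)N 3/3 ok
Row 5: (5,2)N 1/2 ok · (5,3)S 1/3 unhappy · (5,4)S 2/3 ok · (5,5)N 1/3 unhappy · (5,6)N 3/3 ok · (5,7)N 2/2 ok
For instance (1,2) has only 0/1 same-type neighbors, below 2/5.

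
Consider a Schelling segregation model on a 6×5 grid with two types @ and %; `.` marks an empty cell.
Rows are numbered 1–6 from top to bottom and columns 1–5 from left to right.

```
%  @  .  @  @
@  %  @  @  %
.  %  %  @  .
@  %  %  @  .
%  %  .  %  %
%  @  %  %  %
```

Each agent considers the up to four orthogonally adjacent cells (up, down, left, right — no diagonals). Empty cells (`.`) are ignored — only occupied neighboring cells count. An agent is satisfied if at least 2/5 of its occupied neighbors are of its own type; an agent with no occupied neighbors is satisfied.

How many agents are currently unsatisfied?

9

Row 1: (1,1)% 0/2 ✗ · (1,2)@ 0/2 ✗ · (1,4)@ 2/2 ✓ · (1,5)@ 1/2 ✓
Row 2: (2,1)@ 0/2 ✗ · (2,2)% 1/4 ✗ · (2,3)@ 1/3 ✗ · (2,4)@ 3/4 ✓ · (2,5)% 0/2 ✗
Row 3: (3,2)% 3/3 ✓ · (3,3)% 2/4 ✓ · (3,4)@ 2/3 ✓
Row 4: (4,1)@ 0/2 ✗ · (4,2)% 3/4 ✓ · (4,3)% 2/3 ✓ · (4,4)@ 1/3 ✗
Row 5: (5,1)% 2/3 ✓ · (5,2)% 2/3 ✓ · (5,4)% 2/3 ✓ · (5,5)% 2/2 ✓
Row 6: (6,1)% 1/2 ✓ · (6,2)@ 0/3 ✗ · (6,3)% 1/2 ✓ · (6,4)% 3/3 ✓ · (6,5)% 2/2 ✓
Unsatisfied: (1,1), (1,2), (2,1), (2,2), (2,3), (2,5), (4,1), (4,4), (6,2) — 9 in total.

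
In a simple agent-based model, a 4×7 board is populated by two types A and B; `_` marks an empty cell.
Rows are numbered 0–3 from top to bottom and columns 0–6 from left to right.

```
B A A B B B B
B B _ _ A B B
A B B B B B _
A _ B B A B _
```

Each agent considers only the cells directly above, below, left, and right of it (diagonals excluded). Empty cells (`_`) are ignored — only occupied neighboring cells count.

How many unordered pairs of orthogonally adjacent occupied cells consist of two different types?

Scan each occupied cell's neighbors to the right and below so each pair is counted once.
From row 0: 4 unlike of 11 pairs (running 4/11).
From row 1: 3 unlike of 7 pairs (running 7/18).
From row 2: 2 unlike of 10 pairs (running 9/28).
From row 3: 2 unlike of 3 pairs (running 11/31).
Total adjacent occupied pairs: 31; unlike-type pairs: 11.

11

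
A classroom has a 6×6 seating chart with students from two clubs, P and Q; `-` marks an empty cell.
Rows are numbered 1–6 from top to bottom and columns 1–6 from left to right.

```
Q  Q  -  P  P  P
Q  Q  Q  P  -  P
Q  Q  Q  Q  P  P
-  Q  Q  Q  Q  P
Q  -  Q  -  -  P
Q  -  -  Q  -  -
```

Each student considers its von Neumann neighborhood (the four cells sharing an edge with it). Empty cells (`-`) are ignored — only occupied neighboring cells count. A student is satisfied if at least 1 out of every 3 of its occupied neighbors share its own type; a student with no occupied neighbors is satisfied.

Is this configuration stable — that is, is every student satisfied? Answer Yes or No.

Yes

(1,1)Q 2/2 satisfied
(1,2)Q 2/2 satisfied
(1,4)P 2/2 satisfied
(1,5)P 2/2 satisfied
(1,6)P 2/2 satisfied
(2,1)Q 3/3 satisfied
(2,2)Q 4/4 satisfied
(2,3)Q 2/3 satisfied
(2,4)P 1/3 satisfied
(2,6)P 2/2 satisfied
(3,1)Q 2/2 satisfied
(3,2)Q 4/4 satisfied
(3,3)Q 4/4 satisfied
(3,4)Q 2/4 satisfied
(3,5)P 1/3 satisfied
(3,6)P 3/3 satisfied
(4,2)Q 2/2 satisfied
(4,3)Q 4/4 satisfied
(4,4)Q 3/3 satisfied
(4,5)Q 1/3 satisfied
(4,6)P 2/3 satisfied
(5,1)Q 1/1 satisfied
(5,3)Q 1/1 satisfied
(5,6)P 1/1 satisfied
(6,1)Q 1/1 satisfied
(6,4)Q 0/0 satisfied
All meet the threshold, so the configuration is stable.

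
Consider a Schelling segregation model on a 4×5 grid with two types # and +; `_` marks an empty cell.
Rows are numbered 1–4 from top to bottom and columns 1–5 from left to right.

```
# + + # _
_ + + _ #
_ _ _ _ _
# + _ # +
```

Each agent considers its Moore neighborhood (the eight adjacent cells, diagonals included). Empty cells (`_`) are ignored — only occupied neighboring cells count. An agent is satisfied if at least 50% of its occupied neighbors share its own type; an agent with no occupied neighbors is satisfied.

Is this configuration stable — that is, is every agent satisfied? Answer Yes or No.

No

Row 1: (1,1)# 0/2 ✗ · (1,2)+ 3/4 ✓ · (1,3)+ 3/4 ✓ · (1,4)# 1/3 ✗
Row 2: (2,2)+ 3/4 ✓ · (2,3)+ 3/4 ✓ · (2,5)# 1/1 ✓
Row 4: (4,1)# 0/1 ✗ · (4,2)+ 0/1 ✗ · (4,4)# 0/1 ✗ · (4,5)+ 0/1 ✗
For instance (1,1) has only 0/2 same-type neighbors, below 1/2.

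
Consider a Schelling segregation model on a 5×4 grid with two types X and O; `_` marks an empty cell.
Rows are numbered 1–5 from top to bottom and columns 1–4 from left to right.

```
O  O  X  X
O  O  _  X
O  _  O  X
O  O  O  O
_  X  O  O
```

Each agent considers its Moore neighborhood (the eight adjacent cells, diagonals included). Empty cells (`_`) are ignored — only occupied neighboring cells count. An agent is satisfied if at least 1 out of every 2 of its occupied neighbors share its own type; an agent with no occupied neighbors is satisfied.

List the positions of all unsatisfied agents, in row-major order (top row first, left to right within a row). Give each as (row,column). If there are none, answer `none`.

Row 1: (1,1)O 3/3 ok · (1,2)O 3/4 ok · (1,3)X 2/4 ok · (1,4)X 2/2 ok
Row 2: (2,1)O 4/4 ok · (2,2)O 5/6 ok · (2,4)X 3/4 ok
Row 3: (3,1)O 4/4 ok · (3,3)O 4/6 ok · (3,4)X 1/4 unhappy
Row 4: (4,1)O 2/3 ok · (4,2)O 5/6 ok · (4,3)O 5/7 ok · (4,4)O 4/5 ok
Row 5: (5,2)X 0/4 unhappy · (5,3)O 4/5 ok · (5,4)O 3/3 ok

(3,4), (5,2)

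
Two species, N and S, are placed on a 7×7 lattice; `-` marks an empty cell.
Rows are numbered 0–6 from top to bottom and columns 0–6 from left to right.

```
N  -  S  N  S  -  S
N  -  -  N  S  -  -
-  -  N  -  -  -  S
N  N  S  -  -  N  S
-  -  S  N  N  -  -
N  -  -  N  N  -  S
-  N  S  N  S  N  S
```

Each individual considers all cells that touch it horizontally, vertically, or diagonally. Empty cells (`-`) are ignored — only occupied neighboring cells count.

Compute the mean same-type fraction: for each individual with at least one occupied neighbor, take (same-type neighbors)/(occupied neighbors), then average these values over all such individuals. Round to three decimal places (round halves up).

(0,0)N 1/1
(0,2)S 0/2
(0,3)N 1/4
(0,4)S 1/3
(0,6)S — no occupied neighbors
(1,0)N 1/1
(1,3)N 2/5
(1,4)S 1/3
(2,2)N 2/3
(2,6)S 1/2
(3,0)N 1/1
(3,1)N 2/4
(3,2)S 1/4
(3,5)N 1/3
(3,6)S 1/2
(4,2)S 1/4
(4,3)N 3/5
(4,4)N 4/4
(5,0)N 1/1
(5,3)N 4/7
(5,4)N 5/6
(5,6)S 1/2
(6,1)N 1/2
(6,2)S 0/3
(6,3)N 2/4
(6,4)S 0/4
(6,5)N 1/4
(6,6)S 1/2
Sum over 27 individuals: 1/1 + 0/2 + 1/4 + 1/3 + 1/1 + 2/5 + 1/3 + 2/3 + 1/2 + 1/1 + 2/4 + 1/4 + 1/3 + 1/2 + 1/4 + 3/5 + 4/4 + 1/1 + 4/7 + 5/6 + 1/2 + 1/2 + 0/3 + 2/4 + 0/4 + 1/4 + 1/2 = 95/7; mean = 95/7 ÷ 27 = 95/189 = 0.502645… → 0.503.

0.503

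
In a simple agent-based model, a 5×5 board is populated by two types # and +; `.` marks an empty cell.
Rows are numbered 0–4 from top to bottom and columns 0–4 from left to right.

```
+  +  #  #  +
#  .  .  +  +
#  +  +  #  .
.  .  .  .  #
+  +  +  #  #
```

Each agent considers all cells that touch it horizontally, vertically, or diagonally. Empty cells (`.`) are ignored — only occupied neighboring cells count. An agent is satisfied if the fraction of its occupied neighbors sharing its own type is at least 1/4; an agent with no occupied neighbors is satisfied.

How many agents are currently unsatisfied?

0

(0,0)+ 1/2 ✓
(0,1)+ 1/3 ✓
(0,2)# 1/3 ✓
(0,3)# 1/4 ✓
(0,4)+ 2/3 ✓
(1,0)# 1/4 ✓
(1,3)+ 3/6 ✓
(1,4)+ 2/4 ✓
(2,0)# 1/2 ✓
(2,1)+ 1/3 ✓
(2,2)+ 2/3 ✓
(2,3)# 1/4 ✓
(3,4)# 3/3 ✓
(4,0)+ 1/1 ✓
(4,1)+ 2/2 ✓
(4,2)+ 1/2 ✓
(4,3)# 2/3 ✓
(4,4)# 2/2 ✓
Every one meets the threshold.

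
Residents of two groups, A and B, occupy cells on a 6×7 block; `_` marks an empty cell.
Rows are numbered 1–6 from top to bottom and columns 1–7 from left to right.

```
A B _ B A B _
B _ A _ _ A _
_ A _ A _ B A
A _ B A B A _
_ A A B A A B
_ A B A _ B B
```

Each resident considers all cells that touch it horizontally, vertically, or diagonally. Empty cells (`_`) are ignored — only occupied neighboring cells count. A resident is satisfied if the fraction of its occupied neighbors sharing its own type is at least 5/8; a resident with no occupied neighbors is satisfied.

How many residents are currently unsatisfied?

24

(1,1)A 0/2 ✗
(1,2)B 1/3 ✗
(1,4)B 0/2 ✗
(1,5)A 1/3 ✗
(1,6)B 0/2 ✗
(2,1)B 1/3 ✗
(2,3)A 2/4 ✗
(2,6)A 2/4 ✗
(3,2)A 2/4 ✗
(3,4)A 2/4 ✗
(3,6)B 1/4 ✗
(3,7)A 2/3 ✓
(4,1)A 2/2 ✓
(4,3)B 1/6 ✗
(4,4)A 3/6 ✗
(4,5)B 2/7 ✗
(4,6)A 3/6 ✗
(5,2)A 3/5 ✗
(5,3)A 4/7 ✗
(5,4)B 3/7 ✗
(5,5)A 4/7 ✗
(5,6)A 2/6 ✗
(5,7)B 2/4 ✗
(6,2)A 2/3 ✓
(6,3)B 1/5 ✗
(6,4)A 2/4 ✗
(6,6)B 2/4 ✗
(6,7)B 2/3 ✓
Unsatisfied: (1,1), (1,2), (1,4), (1,5), (1,6), (2,1), (2,3), (2,6), (3,2), (3,4), (3,6), (4,3), (4,4), (4,5), (4,6), (5,2), (5,3), (5,4), (5,5), (5,6), (5,7), (6,3), (6,4), (6,6) — 24 in total.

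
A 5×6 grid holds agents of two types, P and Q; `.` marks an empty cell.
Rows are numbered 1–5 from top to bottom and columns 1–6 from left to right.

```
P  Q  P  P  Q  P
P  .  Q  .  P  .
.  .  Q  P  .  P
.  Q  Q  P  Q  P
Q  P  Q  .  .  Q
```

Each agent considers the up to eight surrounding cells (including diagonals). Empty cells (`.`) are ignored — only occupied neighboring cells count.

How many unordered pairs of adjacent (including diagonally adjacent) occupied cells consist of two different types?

Scan each occupied cell's neighbors to the right and below (and the two forward diagonals) so each pair is counted once.
From row 1: 8 unlike of 13 pairs (running 8/13).
From row 2: 1 unlike of 4 pairs (running 9/17).
From row 3: 5 unlike of 9 pairs (running 14/26).
From row 4: 7 unlike of 12 pairs (running 21/38).
From row 5: 2 unlike of 2 pairs (running 23/40).
Total adjacent occupied pairs: 40; unlike-type pairs: 23.

23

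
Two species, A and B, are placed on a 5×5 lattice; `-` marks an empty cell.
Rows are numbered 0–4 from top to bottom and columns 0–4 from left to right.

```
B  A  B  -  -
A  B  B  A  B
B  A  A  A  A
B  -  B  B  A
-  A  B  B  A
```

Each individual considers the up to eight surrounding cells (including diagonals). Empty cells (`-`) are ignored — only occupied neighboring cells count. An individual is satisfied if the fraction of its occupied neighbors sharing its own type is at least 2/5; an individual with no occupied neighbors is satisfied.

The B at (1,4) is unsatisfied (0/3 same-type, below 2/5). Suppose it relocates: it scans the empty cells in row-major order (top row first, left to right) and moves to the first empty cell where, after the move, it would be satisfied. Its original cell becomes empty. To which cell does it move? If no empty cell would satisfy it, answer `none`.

(0,3)

Vacating (1,4). Empty cells in order:
  (0,3): 2/3 same-type → satisfied — stop here.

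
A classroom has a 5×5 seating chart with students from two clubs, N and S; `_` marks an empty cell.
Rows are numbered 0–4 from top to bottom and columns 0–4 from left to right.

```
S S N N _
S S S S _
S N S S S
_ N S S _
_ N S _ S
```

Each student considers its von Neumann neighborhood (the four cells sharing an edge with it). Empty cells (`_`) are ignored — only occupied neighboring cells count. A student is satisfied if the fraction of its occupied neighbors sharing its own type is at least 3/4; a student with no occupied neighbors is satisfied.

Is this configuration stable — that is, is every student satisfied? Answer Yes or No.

No

(0,0)S 2/2 ✓
(0,1)S 2/3 ✗
(0,2)N 1/3 ✗
(0,3)N 1/2 ✗
(1,0)S 3/3 ✓
(1,1)S 3/4 ✓
(1,2)S 3/4 ✓
(1,3)S 2/3 ✗
(2,0)S 1/2 ✗
(2,1)N 1/4 ✗
(2,2)S 3/4 ✓
(2,3)S 4/4 ✓
(2,4)S 1/1 ✓
(3,1)N 2/3 ✗
(3,2)S 3/4 ✓
(3,3)S 2/2 ✓
(4,1)N 1/2 ✗
(4,2)S 1/2 ✗
(4,4)S 0/0 ✓
For instance (0,1) has only 2/3 same-type neighbors, below 3/4.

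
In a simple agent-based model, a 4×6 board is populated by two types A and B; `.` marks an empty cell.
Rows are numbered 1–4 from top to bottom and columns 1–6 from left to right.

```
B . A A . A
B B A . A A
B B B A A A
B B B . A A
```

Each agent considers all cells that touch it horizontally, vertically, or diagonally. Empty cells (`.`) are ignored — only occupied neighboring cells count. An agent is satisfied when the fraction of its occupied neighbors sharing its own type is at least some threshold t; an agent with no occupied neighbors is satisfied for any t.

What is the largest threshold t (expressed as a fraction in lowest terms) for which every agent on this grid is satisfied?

(1,1)B 2/2
(1,3)A 2/3
(1,4)A 3/3
(1,6)A 2/2
(2,1)B 4/4
(2,2)B 5/7
(2,3)A 3/6
(2,5)A 6/6
(2,6)A 4/4
(3,1)B 5/5
(3,2)B 7/8
(3,3)B 4/6
(3,4)A 4/6
(3,5)A 6/6
(3,6)A 5/5
(4,1)B 3/3
(4,2)B 5/5
(4,3)B 3/4
(4,5)A 4/4
(4,6)A 3/3
The smallest same-type fraction is 3/6 at (2,3), which reduces to 1/2. Any threshold above that leaves this agent unsatisfied.

1/2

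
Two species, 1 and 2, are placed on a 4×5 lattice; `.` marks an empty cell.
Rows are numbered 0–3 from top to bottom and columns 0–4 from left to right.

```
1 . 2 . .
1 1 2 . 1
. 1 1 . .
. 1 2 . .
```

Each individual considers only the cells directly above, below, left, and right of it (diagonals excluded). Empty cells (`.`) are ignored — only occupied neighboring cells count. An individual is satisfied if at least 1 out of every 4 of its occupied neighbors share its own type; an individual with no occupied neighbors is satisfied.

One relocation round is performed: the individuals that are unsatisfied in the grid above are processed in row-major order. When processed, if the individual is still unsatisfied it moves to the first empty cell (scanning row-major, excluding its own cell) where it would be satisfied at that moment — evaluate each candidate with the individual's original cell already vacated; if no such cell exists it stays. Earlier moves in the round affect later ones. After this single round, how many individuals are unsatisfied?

Initially unsatisfied (in order): (3,2).
  (3,2) → (0,1).
Resulting grid:
1 2 2 . .
1 1 2 . 1
. 1 1 . .
. 1 . . .
All satisfied now.

0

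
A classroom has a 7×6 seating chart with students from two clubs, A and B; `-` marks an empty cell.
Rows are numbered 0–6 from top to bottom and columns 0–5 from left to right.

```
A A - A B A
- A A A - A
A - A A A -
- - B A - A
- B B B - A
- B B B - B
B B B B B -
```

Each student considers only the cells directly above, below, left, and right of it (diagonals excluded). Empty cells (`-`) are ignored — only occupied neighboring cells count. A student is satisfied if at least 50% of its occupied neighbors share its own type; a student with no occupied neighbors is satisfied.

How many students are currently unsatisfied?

Row 0: (0,0)A 1/1 ok · (0,1)A 2/2 ok · (0,3)A 1/2 ok · (0,4)B 0/2 unhappy · (0,5)A 1/2 ok
Row 1: (1,1)A 2/2 ok · (1,2)A 3/3 ok · (1,3)A 3/3 ok · (1,5)A 1/1 ok
Row 2: (2,0)A 0/0 ok · (2,2)A 2/3 ok · (2,3)A 4/4 ok · (2,4)A 1/1 ok
Row 3: (3,2)B 1/3 unhappy · (3,3)A 1/3 unhappy · (3,5)A 1/1 ok
Row 4: (4,1)B 2/2 ok · (4,2)B 4/4 ok · (4,3)B 2/3 ok · (4,5)A 1/2 ok
Row 5: (5,1)B 3/3 ok · (5,2)B 4/4 ok · (5,3)B 3/3 ok · (5,5)B 0/1 unhappy
Row 6: (6,0)B 1/1 ok · (6,1)B 3/3 ok · (6,2)B 3/3 ok · (6,3)B 3/3 ok · (6,4)B 1/1 ok
Unsatisfied: (0,4), (3,2), (3,3), (5,5) — 4 in total.

4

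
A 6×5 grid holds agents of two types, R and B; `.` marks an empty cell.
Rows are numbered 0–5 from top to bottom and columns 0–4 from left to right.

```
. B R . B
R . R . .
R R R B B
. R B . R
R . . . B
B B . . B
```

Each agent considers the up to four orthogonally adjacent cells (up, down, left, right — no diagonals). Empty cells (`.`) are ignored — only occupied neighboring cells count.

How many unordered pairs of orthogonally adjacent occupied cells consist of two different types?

Scan each occupied cell's neighbors to the right and below so each pair is counted once.
Row 0: B(0,1)–R(0,2)≠ R(0,2)–R(1,2)=  → 1/2 unlike.
Row 1: R(1,0)–R(2,0)= R(1,2)–R(2,2)=  → 0/2 unlike.
Row 2: R(2,0)–R(2,1)= R(2,1)–R(2,2)= R(2,1)–R(3,1)= R(2,2)–B(2,3)≠ R(2,2)–B(3,2)≠ B(2,3)–B(2,4)= B(2,4)–R(3,4)≠  → 3/7 unlike.
Row 3: R(3,1)–B(3,2)≠ R(3,4)–B(4,4)≠  → 2/2 unlike.
Row 4: R(4,0)–B(5,0)≠ B(4,4)–B(5,4)=  → 1/2 unlike.
Row 5: B(5,0)–B(5,1)=  → 0/1 unlike.
Total adjacent occupied pairs: 16; unlike-type pairs: 7.

7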